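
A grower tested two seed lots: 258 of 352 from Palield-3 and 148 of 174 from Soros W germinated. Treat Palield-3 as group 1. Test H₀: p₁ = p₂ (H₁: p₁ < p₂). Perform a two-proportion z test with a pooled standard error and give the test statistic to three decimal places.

p̂₁ = 258/352 ≈ 0.732955, p̂₂ = 148/174 ≈ 0.850575.
Pooled p̂ = (258+148)/(352+174) = 406/526 = 0.771863.
SE = √(p̂(1−p̂)(1/n₁+1/n₂)) = √(0.771863·0.228137·0.00858804) = √(0.00151227) = 0.038888.
z = (0.732955 − 0.850575)/0.038888 = -0.117620/0.038888 = -3.025.

z = -3.025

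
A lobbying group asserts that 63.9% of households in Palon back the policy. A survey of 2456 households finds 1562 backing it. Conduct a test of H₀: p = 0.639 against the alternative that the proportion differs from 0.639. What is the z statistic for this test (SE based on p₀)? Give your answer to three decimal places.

p̂ = 1562/2456 ≈ 0.635993.
Under H₀, SE = √(0.639·0.361/2456) = √(9.39247e-05) = 0.009691.
z = (0.635993 − 0.639)/0.009691 = -0.003007/0.009691 = -0.310.

z = -0.310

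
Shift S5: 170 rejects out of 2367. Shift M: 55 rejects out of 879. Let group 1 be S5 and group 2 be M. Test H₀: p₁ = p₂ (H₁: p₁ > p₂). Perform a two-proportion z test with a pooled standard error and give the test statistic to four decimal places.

p̂₁ = 170/2367 ≈ 0.071821, p̂₂ = 55/879 ≈ 0.062571.
Pooled p̂ = (170+55)/(2367+879) = 225/3246 = 0.069316.
SE = √(0.0645114 × 0.00156013) = 0.010032.
z = (0.071821 − 0.062571)/0.010032 = 0.009250/0.010032 = 0.9220.

z = 0.9220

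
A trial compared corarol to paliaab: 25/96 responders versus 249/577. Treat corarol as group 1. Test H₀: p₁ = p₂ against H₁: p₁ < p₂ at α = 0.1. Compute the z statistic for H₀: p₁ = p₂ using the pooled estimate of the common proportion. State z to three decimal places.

p̂₁ = 25/96 = 0.26042, p̂₂ = 249/577 = 0.43154.
Pooled p̂ = (25+249)/(96+577) = 274/673 = 0.40713.
SE = √(0.241376 × 0.0121498) = 0.05415.
z = (0.26042 − 0.43154)/0.05415 = -0.17112/0.05415 = -3.160.
p-value = P(Z < -3.160) ≈ 0.0008; since p < α = 0.1, reject H₀.

z = -3.160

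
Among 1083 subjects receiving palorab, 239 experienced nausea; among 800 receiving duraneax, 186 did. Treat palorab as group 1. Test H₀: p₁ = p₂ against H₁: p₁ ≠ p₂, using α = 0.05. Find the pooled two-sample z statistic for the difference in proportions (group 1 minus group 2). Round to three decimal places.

z = -0.606

p̂₁ = 239/1083 ≈ 0.22068, p̂₂ = 186/800 ≈ 0.23250.
Pooled p̂ = (239+186)/(1083+800) = 425/1883 = 0.22570.
SE = √(0.174762 × 0.00217336) = 0.01949.
z = (0.22068 − 0.23250)/0.01949 = -0.01182/0.01949 = -0.606.
Two-sided p-value ≈ 2·Φ(−0.606) = 0.5443. With α = 0.05, fail to reject H₀.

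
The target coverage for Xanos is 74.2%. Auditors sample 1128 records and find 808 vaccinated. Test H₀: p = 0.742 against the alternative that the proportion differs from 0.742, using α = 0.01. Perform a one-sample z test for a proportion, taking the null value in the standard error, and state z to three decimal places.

p̂ = 808/1128 ≈ 0.71631.
SE = √(p₀(1−p₀)/n) = √(0.19144/1128) = 0.01303.
z = (0.71631 − 0.742)/0.01303 = -0.02569/0.01303 = -1.972.
Two-sided p-value ≈ 2·Φ(−1.972) = 0.0486, so at α = 0.01 we fail to reject H₀.

z = -1.972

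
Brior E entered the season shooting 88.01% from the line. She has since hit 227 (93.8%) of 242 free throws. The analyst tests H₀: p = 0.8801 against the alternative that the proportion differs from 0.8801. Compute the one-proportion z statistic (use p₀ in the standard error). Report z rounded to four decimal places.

p̂ = 227/242 = 0.938017.
Under H₀, SE = √(0.8801·0.1199/242) = √(0.00043605) = 0.020882.
z = (0.938017 − 0.8801)/0.020882 = 0.057917/0.020882 = 2.7735.
Two-sided p-value ≈ 2·Φ(−2.774) = 0.0055.

z = 2.7735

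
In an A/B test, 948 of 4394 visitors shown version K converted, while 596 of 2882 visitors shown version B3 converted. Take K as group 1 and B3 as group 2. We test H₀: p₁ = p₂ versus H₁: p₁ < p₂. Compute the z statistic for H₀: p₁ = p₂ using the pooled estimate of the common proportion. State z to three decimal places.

p̂₁ = 948/4394 = 0.21575, p̂₂ = 596/2882 = 0.20680.
Pooled p̂ = (948+596)/(4394+2882) = 1544/7276 = 0.21220.
SE = √(p̂(1−p̂)(1/n₁+1/n₂)) = √(0.21220·0.78780·0.000574564) = √(9.60521e-05) = 0.00980.
z = (0.21575 − 0.20680)/0.00980 = 0.00895/0.00980 = 0.913.

z = 0.913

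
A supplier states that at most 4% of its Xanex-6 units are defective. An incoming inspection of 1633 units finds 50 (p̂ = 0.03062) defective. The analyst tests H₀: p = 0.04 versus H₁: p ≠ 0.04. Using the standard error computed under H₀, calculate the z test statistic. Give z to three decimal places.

p̂ = 50/1633 = 0.030618.
Under H₀, SE = √(0.04·0.96/1633) = √(2.3515e-05) = 0.004849.
z = (0.030618 − 0.04)/0.004849 = -0.009382/0.004849 = -1.935.

z = -1.935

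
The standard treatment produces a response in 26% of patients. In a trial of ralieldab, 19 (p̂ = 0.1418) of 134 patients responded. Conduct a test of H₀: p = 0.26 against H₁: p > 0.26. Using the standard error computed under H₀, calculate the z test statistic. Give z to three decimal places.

z = -3.120

p̂ = 19/134 ≈ 0.14179.
Under H₀, SE = √(0.26·0.74/134) = √(0.00143582) = 0.03789.
z = (0.14179 − 0.26)/0.03789 = -0.11821/0.03789 = -3.120.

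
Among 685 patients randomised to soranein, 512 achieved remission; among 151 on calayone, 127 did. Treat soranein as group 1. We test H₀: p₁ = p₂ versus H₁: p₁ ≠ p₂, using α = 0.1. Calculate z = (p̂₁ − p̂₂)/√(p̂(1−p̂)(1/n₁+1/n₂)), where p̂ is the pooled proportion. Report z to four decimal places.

z = -2.4536

p̂₁ = 512/685 = 0.7474453, p̂₂ = 127/151 = 0.8410596.
Pooled p̂ = (512+127)/(685+151) = 639/836 = 0.7643541.
SE = √(0.180117 × 0.00808237) = 0.0381546.
z = (0.7474453 − 0.8410596)/0.0381546 = -0.0936143/0.0381546 = -2.4536.
Two-sided p-value ≈ 2·Φ(−2.454) = 0.0141. With α = 0.1, reject H₀.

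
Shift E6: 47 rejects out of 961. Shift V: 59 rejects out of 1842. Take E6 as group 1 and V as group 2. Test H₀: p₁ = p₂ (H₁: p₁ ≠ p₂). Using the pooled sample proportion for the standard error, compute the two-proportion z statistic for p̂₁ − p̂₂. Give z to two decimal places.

z = 2.22

p̂₁ = 47/961 ≈ 0.0489, p̂₂ = 59/1842 ≈ 0.0320.
Pooled p̂ = (47+59)/(961+1842) = 106/2803 = 0.0378.
SE = √(0.0363865 × 0.00158347) = 0.0076.
z = (0.0489 − 0.0320)/0.0076 = 0.0169/0.0076 = 2.22.
p-value = 2·P(Z > 2.223) ≈ 0.0262.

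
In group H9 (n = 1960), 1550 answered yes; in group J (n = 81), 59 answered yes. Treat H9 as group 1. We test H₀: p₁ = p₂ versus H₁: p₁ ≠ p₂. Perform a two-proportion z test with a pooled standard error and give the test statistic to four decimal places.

p̂₁ = 1550/1960 = 0.790816, p̂₂ = 59/81 = 0.728395.
Pooled p̂ = (1550+59)/(1960+81) = 1609/2041 = 0.788339.
SE = √(p̂(1−p̂)(1/n₁+1/n₂)) = √(0.788339·0.211661·0.0128559) = √(0.00214514) = 0.046316.
z = (0.790816 − 0.728395)/0.046316 = 0.062421/0.046316 = 1.3477.

z = 1.3477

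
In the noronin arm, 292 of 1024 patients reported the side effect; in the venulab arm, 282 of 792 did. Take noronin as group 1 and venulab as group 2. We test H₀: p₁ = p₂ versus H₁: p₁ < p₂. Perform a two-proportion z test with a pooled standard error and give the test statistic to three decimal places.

p̂₁ = 292/1024 = 0.28516, p̂₂ = 282/792 = 0.35606.
Pooled p̂ = (292+282)/(1024+792) = 574/1816 = 0.31608.
SE = √(0.216173 × 0.00223919) = 0.02200.
z = (0.28516 − 0.35606)/0.02200 = -0.07090/0.02200 = -3.223.
p-value = P(Z < -3.223) ≈ 0.0006.

z = -3.223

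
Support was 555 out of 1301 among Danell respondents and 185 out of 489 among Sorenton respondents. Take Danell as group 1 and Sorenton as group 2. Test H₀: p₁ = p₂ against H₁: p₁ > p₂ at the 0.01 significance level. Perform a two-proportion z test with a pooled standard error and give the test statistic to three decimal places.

p̂₁ = 555/1301 = 0.42659, p̂₂ = 185/489 = 0.37832.
Pooled p̂ = (555+185)/(1301+489) = 740/1790 = 0.41341.
SE = √(0.242502 × 0.00281363) = 0.02612.
z = (0.42659 − 0.37832)/0.02612 = 0.04827/0.02612 = 1.848.
p-value = P(Z > 1.848) ≈ 0.0323; since p > α = 0.01, fail to reject H₀.

z = 1.848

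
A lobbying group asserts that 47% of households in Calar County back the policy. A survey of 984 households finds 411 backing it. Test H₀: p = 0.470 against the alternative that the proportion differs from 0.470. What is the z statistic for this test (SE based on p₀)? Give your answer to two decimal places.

p̂ = 411/984 = 0.4177.
SE = √(p₀(1−p₀)/n) = √(0.2491/984) = 0.0159.
z = (0.4177 − 0.47)/0.0159 = -0.0523/0.0159 = -3.29.
p-value = 2·P(Z > 3.288) ≈ 0.0010.

z = -3.29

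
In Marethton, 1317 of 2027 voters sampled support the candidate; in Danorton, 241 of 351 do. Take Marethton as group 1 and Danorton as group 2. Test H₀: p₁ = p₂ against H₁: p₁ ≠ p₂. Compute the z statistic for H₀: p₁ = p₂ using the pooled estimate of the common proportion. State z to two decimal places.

z = -1.34

p̂₁ = 1317/2027 ≈ 0.6497, p̂₂ = 241/351 ≈ 0.6866.
Pooled p̂ = (1317+241)/(2027+351) = 1558/2378 = 0.6552.
SE = √(0.225922 × 0.00334234) = 0.0275.
z = (0.6497 − 0.6866)/0.0275 = -0.0369/0.0275 = -1.34.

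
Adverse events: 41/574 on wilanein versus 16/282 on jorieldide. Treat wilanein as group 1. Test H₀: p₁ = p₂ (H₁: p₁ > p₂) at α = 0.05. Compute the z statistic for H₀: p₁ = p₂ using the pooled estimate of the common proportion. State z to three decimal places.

p̂₁ = 41/574 = 0.07143, p̂₂ = 16/282 = 0.05674.
Pooled p̂ = (41+16)/(574+282) = 57/856 = 0.06659.
SE = √(p̂(1−p̂)(1/n₁+1/n₂)) = √(0.06659·0.93341·0.00528826) = √(0.00032869) = 0.01813.
z = (0.07143 − 0.05674)/0.01813 = 0.01469/0.01813 = 0.810.
p-value = P(Z > 0.810) ≈ 0.2089. With α = 0.05, fail to reject H₀.

z = 0.810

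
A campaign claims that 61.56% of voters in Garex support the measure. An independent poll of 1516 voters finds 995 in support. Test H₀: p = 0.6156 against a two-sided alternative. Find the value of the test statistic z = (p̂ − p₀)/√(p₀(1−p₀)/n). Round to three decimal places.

p̂ = 995/1516 = 0.656332.
Under H₀, SE = √(0.6156·0.3844/1516) = √(0.000156093) = 0.012494.
z = (0.656332 − 0.6156)/0.012494 = 0.040732/0.012494 = 3.260.

z = 3.260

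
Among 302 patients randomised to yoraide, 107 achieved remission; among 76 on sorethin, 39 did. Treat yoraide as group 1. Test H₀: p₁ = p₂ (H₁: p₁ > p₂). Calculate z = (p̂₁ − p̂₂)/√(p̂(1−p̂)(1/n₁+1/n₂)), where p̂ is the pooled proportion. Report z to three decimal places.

z = -2.542

p̂₁ = 107/302 ≈ 0.354305, p̂₂ = 39/76 ≈ 0.513158.
Pooled p̂ = (107+39)/(302+76) = 146/378 = 0.386243.
SE = √(p̂(1−p̂)(1/n₁+1/n₂)) = √(0.386243·0.613757·0.0164692) = √(0.00390417) = 0.062483.
z = (0.354305 − 0.513158)/0.062483 = -0.158853/0.062483 = -2.542.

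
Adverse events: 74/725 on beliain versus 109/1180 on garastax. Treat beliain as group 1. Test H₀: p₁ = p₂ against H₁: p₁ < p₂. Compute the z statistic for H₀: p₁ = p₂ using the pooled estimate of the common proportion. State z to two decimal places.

z = 0.70

p̂₁ = 74/725 = 0.1021, p̂₂ = 109/1180 = 0.0924.
Pooled p̂ = (74+109)/(725+1180) = 183/1905 = 0.0961.
SE = √(0.0868349 × 0.00222677) = 0.0139.
z = (0.1021 − 0.0924)/0.0139 = 0.0097/0.0139 = 0.70.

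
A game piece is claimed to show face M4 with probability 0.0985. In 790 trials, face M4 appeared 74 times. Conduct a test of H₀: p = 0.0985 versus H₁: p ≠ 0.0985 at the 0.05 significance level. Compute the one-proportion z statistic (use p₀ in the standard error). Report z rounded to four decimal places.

p̂ = 74/790 = 0.093671.
Under H₀, SE = √(0.0985·0.9015/790) = √(0.000112402) = 0.010602.
z = (0.093671 − 0.0985)/0.010602 = -0.004829/0.010602 = -0.4555.
p-value = 2·P(Z > 0.455) ≈ 0.6488. With α = 0.05, fail to reject H₀.

z = -0.4555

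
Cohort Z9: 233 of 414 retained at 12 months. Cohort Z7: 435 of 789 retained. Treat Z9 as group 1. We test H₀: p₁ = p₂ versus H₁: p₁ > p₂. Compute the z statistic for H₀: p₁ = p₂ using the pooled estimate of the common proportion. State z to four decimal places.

p̂₁ = 233/414 = 0.562802, p̂₂ = 435/789 = 0.551331.
Pooled p̂ = (233+435)/(414+789) = 668/1203 = 0.555278.
SE = √(p̂(1−p̂)(1/n₁+1/n₂)) = √(0.555278·0.444722·0.00368289) = √(0.000909468) = 0.030157.
z = (0.562802 − 0.551331)/0.030157 = 0.011471/0.030157 = 0.3804.

z = 0.3804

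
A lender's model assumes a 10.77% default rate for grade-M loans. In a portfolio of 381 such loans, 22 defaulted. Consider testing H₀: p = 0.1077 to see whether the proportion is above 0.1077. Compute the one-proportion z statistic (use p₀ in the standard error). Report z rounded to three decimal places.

z = -3.146

p̂ = 22/381 = 0.05774.
Under H₀, SE = √(0.1077·0.8923/381) = √(0.000252233) = 0.01588.
z = (0.05774 − 0.1077)/0.01588 = -0.04996/0.01588 = -3.146.
p-value = P(Z > -3.146) ≈ 0.9992.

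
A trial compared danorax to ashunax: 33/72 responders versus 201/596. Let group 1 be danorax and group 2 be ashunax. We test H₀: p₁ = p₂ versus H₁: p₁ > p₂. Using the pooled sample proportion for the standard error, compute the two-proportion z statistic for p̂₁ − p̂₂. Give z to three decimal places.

z = 2.034

p̂₁ = 33/72 = 0.45833, p̂₂ = 201/596 = 0.33725.
Pooled p̂ = (33+201)/(72+596) = 234/668 = 0.35030.
SE = √(0.22759 × 0.0155667) = 0.05952.
z = (0.45833 − 0.33725)/0.05952 = 0.12108/0.05952 = 2.034.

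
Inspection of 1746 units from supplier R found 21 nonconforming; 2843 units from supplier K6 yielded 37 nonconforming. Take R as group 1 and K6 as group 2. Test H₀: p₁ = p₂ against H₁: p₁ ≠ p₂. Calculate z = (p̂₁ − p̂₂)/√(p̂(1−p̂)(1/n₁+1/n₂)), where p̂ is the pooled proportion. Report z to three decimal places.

p̂₁ = 21/1746 ≈ 0.012027, p̂₂ = 37/2843 ≈ 0.013014.
Pooled p̂ = (21+37)/(1746+2843) = 58/4589 = 0.012639.
SE = √(0.0124792 × 0.000924479) = 0.003397.
z = (0.012027 − 0.013014)/0.003397 = -0.000987/0.003397 = -0.291.
Two-sided p-value ≈ 2·Φ(−0.291) = 0.7714.

z = -0.291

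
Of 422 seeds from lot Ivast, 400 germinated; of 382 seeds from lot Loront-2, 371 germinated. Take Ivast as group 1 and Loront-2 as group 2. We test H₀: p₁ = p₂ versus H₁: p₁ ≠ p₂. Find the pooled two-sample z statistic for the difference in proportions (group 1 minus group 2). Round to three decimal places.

z = -1.666

p̂₁ = 400/422 ≈ 0.947867, p̂₂ = 371/382 ≈ 0.971204.
Pooled p̂ = (400+371)/(422+382) = 771/804 = 0.958955.
SE = √(p̂(1−p̂)(1/n₁+1/n₂)) = √(0.958955·0.041045·0.00498747) = √(0.000196307) = 0.014011.
z = (0.947867 − 0.971204)/0.014011 = -0.023337/0.014011 = -1.666.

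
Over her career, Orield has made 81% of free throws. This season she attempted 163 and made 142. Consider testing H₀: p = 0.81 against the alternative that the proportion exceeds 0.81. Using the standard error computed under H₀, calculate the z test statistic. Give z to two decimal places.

z = 1.99

p̂ = 142/163 ≈ 0.8712.
Standard error under H₀: √(0.81×0.19/163) = 0.0307.
z = (0.8712 − 0.81)/0.0307 = 0.0612/0.0307 = 1.99.
p-value = P(Z > 1.991) ≈ 0.0233.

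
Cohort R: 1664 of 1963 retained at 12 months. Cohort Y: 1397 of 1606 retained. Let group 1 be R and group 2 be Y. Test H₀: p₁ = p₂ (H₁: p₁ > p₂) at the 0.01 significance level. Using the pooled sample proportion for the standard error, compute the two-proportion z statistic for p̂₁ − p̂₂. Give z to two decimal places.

p̂₁ = 1664/1963 ≈ 0.84768, p̂₂ = 1397/1606 ≈ 0.86986.
Pooled p̂ = (1664+1397)/(1963+1606) = 3061/3569 = 0.85766.
SE = √(p̂(1−p̂)(1/n₁+1/n₂)) = √(0.85766·0.14234·0.00113209) = √(0.000138202) = 0.01176.
z = (0.84768 − 0.86986)/0.01176 = -0.02218/0.01176 = -1.89.
p-value = P(Z > -1.887) ≈ 0.9704; since p > α = 0.01, fail to reject H₀.

z = -1.89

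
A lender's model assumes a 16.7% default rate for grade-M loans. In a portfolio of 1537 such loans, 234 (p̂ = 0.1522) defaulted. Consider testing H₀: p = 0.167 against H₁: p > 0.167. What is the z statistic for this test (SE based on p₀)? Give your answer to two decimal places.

z = -1.55

p̂ = 234/1537 ≈ 0.15224.
Under H₀, SE = √(0.167·0.833/1537) = √(9.05081e-05) = 0.00951.
z = (0.15224 − 0.167)/0.00951 = -0.01476/0.00951 = -1.55.
p-value = P(Z > -1.551) ≈ 0.9395.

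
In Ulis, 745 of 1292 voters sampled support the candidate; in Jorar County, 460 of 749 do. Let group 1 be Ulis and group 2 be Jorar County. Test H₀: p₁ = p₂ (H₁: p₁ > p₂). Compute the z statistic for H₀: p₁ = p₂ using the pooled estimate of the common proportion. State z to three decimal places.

z = -1.662

p̂₁ = 745/1292 = 0.57663, p̂₂ = 460/749 = 0.61415.
Pooled p̂ = (745+460)/(1292+749) = 1205/2041 = 0.59040.
SE = √(0.241828 × 0.00210911) = 0.02258.
z = (0.57663 − 0.61415)/0.02258 = -0.03752/0.02258 = -1.662.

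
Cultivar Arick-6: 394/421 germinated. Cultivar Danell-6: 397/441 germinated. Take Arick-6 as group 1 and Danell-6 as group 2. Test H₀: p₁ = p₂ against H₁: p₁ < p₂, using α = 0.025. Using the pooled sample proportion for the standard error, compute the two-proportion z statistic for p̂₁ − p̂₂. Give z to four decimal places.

z = 1.9026

p̂₁ = 394/421 = 0.9358670, p̂₂ = 397/441 = 0.9002268.
Pooled p̂ = (394+397)/(421+441) = 791/862 = 0.9176334.
SE = √(p̂(1−p̂)(1/n₁+1/n₂)) = √(0.9176334·0.0823666·0.00464287) = √(0.000350919) = 0.0187328.
z = (0.9358670 − 0.9002268)/0.0187328 = 0.0356402/0.0187328 = 1.9026.
p-value = P(Z < 1.903) ≈ 0.9715, so at α = 0.025 we fail to reject H₀.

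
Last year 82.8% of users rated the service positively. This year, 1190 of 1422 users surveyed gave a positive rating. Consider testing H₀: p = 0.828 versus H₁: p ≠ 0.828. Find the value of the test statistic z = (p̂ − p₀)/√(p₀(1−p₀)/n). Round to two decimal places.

z = 0.88

p̂ = 1190/1422 ≈ 0.8368.
Under H₀, SE = √(0.828·0.172/1422) = √(0.000100152) = 0.0100.
z = (0.8368 − 0.828)/0.0100 = 0.0088/0.0100 = 0.88.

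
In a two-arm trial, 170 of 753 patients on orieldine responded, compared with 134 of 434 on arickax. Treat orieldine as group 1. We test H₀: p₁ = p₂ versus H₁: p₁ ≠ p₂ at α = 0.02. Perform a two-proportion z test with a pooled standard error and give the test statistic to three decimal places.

z = -3.155

p̂₁ = 170/753 ≈ 0.22576, p̂₂ = 134/434 ≈ 0.30876.
Pooled p̂ = (170+134)/(753+434) = 304/1187 = 0.25611.
SE = √(p̂(1−p̂)(1/n₁+1/n₂)) = √(0.25611·0.74389·0.00363217) = √(0.000691988) = 0.02631.
z = (0.22576 − 0.30876)/0.02631 = -0.08300/0.02631 = -3.155.
Two-sided p-value ≈ 2·Φ(−3.155) = 0.0016. With α = 0.02, reject H₀.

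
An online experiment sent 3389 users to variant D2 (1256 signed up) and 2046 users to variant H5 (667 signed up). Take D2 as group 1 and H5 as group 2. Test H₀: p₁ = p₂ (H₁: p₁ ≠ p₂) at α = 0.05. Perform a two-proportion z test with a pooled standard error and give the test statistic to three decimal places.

p̂₁ = 1256/3389 = 0.37061, p̂₂ = 667/2046 = 0.32600.
Pooled p̂ = (1256+667)/(3389+2046) = 1923/5435 = 0.35382.
SE = √(0.228631 × 0.000783831) = 0.01339.
z = (0.37061 − 0.32600)/0.01339 = 0.04461/0.01339 = 3.332.
p-value = 2·P(Z > 3.332) ≈ 0.0009. With α = 0.05, reject H₀.

z = 3.332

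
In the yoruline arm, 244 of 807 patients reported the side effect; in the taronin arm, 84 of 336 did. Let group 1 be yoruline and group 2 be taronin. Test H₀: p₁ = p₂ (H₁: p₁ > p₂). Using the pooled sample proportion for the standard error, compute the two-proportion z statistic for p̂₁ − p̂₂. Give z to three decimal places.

p̂₁ = 244/807 ≈ 0.302354, p̂₂ = 84/336 ≈ 0.250000.
Pooled p̂ = (244+84)/(807+336) = 328/1143 = 0.286964.
SE = √(p̂(1−p̂)(1/n₁+1/n₂)) = √(0.286964·0.713036·0.00421535) = √(0.000862526) = 0.029369.
z = (0.302354 − 0.250000)/0.029369 = 0.052354/0.029369 = 1.783.

z = 1.783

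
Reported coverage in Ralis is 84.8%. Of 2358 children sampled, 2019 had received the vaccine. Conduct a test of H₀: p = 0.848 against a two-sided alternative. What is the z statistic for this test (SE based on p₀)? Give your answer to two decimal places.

z = 1.11

p̂ = 2019/2358 = 0.8562.
Standard error under H₀: √(0.848×0.152/2358) = 0.0074.
z = (0.8562 − 0.848)/0.0074 = 0.0082/0.0074 = 1.11.
Two-sided p-value ≈ 2·Φ(−1.114) = 0.2654.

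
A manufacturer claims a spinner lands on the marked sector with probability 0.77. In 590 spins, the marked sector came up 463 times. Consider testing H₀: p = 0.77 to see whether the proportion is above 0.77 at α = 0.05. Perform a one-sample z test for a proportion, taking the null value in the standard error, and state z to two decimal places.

p̂ = 463/590 ≈ 0.7847.
Under H₀, SE = √(0.77·0.23/590) = √(0.000300169) = 0.0173.
z = (0.7847 − 0.77)/0.0173 = 0.0147/0.0173 = 0.85.
p-value = P(Z > 0.851) ≈ 0.1974, so at α = 0.05 we fail to reject H₀.

z = 0.85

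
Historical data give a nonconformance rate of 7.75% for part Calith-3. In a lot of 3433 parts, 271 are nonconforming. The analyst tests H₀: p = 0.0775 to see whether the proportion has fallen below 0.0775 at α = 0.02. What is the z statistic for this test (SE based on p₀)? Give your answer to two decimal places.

p̂ = 271/3433 ≈ 0.07894.
Under H₀, SE = √(0.0775·0.9225/3433) = √(2.08254e-05) = 0.00456.
z = (0.07894 − 0.0775)/0.00456 = 0.00144/0.00456 = 0.32.
p-value = P(Z < 0.315) ≈ 0.6238, so at α = 0.02 we fail to reject H₀.

z = 0.32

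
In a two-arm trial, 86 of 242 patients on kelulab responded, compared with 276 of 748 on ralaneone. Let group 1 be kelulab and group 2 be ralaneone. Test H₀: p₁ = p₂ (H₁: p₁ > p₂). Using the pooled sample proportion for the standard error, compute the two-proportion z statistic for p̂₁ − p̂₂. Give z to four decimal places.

z = -0.3822

p̂₁ = 86/242 ≈ 0.355372, p̂₂ = 276/748 ≈ 0.368984.
Pooled p̂ = (86+276)/(242+748) = 362/990 = 0.365657.
SE = √(p̂(1−p̂)(1/n₁+1/n₂)) = √(0.365657·0.634343·0.00546913) = √(0.00126857) = 0.035617.
z = (0.355372 − 0.368984)/0.035617 = -0.013612/0.035617 = -0.3822.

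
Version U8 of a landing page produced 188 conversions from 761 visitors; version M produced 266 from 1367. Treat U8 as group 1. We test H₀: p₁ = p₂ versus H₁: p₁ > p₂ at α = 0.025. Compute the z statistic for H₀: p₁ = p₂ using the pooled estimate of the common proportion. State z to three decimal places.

z = 2.831

p̂₁ = 188/761 = 0.24704, p̂₂ = 266/1367 = 0.19459.
Pooled p̂ = (188+266)/(761+1367) = 454/2128 = 0.21335.
SE = √(0.167829 × 0.00204559) = 0.01853.
z = (0.24704 − 0.19459)/0.01853 = 0.05245/0.01853 = 2.831.
p-value = P(Z > 2.831) ≈ 0.0023. With α = 0.025, reject H₀.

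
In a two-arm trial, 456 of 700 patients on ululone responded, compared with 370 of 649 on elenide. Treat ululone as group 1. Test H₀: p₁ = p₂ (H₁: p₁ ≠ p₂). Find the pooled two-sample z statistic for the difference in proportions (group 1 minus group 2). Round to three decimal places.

p̂₁ = 456/700 = 0.65143, p̂₂ = 370/649 = 0.57011.
Pooled p̂ = (456+370)/(700+649) = 826/1349 = 0.61231.
SE = √(p̂(1−p̂)(1/n₁+1/n₂)) = √(0.61231·0.38769·0.0029694) = √(0.000704899) = 0.02655.
z = (0.65143 − 0.57011)/0.02655 = 0.08132/0.02655 = 3.063.

z = 3.063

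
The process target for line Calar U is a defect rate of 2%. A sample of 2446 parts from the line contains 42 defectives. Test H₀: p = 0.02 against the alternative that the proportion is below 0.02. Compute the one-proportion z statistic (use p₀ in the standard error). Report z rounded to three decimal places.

z = -0.999

p̂ = 42/2446 = 0.017171.
Under H₀, SE = √(0.02·0.98/2446) = √(8.01308e-06) = 0.002831.
z = (0.017171 − 0.02)/0.002831 = -0.002829/0.002831 = -0.999.
p-value = P(Z < -0.999) ≈ 0.1588.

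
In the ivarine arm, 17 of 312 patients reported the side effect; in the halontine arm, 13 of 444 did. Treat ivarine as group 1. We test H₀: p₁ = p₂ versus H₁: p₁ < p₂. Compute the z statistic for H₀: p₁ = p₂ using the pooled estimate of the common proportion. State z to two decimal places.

z = 1.75

p̂₁ = 17/312 = 0.0545, p̂₂ = 13/444 = 0.0293.
Pooled p̂ = (17+13)/(312+444) = 30/756 = 0.0397.
SE = √(p̂(1−p̂)(1/n₁+1/n₂)) = √(0.0397·0.9603·0.00545738) = √(0.000207969) = 0.0144.
z = (0.0545 − 0.0293)/0.0144 = 0.0252/0.0144 = 1.75.
p-value = P(Z < 1.748) ≈ 0.9598.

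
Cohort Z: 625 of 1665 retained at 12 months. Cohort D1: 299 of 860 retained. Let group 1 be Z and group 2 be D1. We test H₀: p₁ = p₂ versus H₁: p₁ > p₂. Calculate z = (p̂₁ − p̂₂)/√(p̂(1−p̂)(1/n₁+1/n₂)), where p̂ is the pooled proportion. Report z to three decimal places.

z = 1.369

p̂₁ = 625/1665 ≈ 0.375375, p̂₂ = 299/860 ≈ 0.347674.
Pooled p̂ = (625+299)/(1665+860) = 924/2525 = 0.365941.
SE = √(p̂(1−p̂)(1/n₁+1/n₂)) = √(0.365941·0.634059·0.00176339) = √(0.000409156) = 0.020228.
z = (0.375375 − 0.347674)/0.020228 = 0.027701/0.020228 = 1.369.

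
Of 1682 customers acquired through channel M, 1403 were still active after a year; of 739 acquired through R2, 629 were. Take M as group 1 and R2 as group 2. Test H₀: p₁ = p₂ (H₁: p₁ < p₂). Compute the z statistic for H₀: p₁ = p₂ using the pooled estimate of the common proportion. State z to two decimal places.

p̂₁ = 1403/1682 = 0.83413, p̂₂ = 629/739 = 0.85115.
Pooled p̂ = (1403+629)/(1682+739) = 2032/2421 = 0.83932.
SE = √(0.13486 × 0.00194771) = 0.01621.
z = (0.83413 − 0.85115)/0.01621 = -0.01702/0.01621 = -1.05.

z = -1.05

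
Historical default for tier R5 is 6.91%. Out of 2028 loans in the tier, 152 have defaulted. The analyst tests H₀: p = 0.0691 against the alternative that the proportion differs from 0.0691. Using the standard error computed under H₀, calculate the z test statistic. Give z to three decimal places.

p̂ = 152/2028 = 0.07495.
SE = √(p₀(1−p₀)/n) = √(0.064325/2028) = 0.00563.
z = (0.07495 − 0.0691)/0.00563 = 0.00585/0.00563 = 1.039.
p-value = 2·P(Z > 1.039) ≈ 0.2989.

z = 1.039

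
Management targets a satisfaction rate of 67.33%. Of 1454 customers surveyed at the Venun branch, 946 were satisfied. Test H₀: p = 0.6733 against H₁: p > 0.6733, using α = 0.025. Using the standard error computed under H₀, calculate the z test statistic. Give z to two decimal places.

z = -1.84

p̂ = 946/1454 ≈ 0.65062.
Under H₀, SE = √(0.6733·0.3267/1454) = √(0.000151284) = 0.01230.
z = (0.65062 − 0.6733)/0.01230 = -0.02268/0.01230 = -1.84.
p-value = P(Z > -1.844) ≈ 0.9674. With α = 0.025, fail to reject H₀.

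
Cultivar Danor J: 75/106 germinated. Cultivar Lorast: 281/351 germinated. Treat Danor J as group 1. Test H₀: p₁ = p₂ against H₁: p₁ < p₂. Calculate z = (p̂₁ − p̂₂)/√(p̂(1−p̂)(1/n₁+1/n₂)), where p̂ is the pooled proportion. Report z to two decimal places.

z = -2.02

p̂₁ = 75/106 = 0.7075, p̂₂ = 281/351 = 0.8006.
Pooled p̂ = (75+281)/(106+351) = 356/457 = 0.7790.
SE = √(p̂(1−p̂)(1/n₁+1/n₂)) = √(0.7790·0.2210·0.012283) = √(0.00211467) = 0.0460.
z = (0.7075 − 0.8006)/0.0460 = -0.0931/0.0460 = -2.02.
p-value = P(Z < -2.023) ≈ 0.0215.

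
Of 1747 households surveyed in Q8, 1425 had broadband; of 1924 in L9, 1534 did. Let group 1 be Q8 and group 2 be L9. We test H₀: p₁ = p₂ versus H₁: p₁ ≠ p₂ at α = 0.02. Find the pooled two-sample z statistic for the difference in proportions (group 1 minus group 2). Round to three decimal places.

z = 1.407

p̂₁ = 1425/1747 ≈ 0.815684, p̂₂ = 1534/1924 ≈ 0.797297.
Pooled p̂ = (1425+1534)/(1747+1924) = 2959/3671 = 0.806047.
SE = √(p̂(1−p̂)(1/n₁+1/n₂)) = √(0.806047·0.193953·0.00109216) = √(0.000170743) = 0.013067.
z = (0.815684 − 0.797297)/0.013067 = 0.018387/0.013067 = 1.407.
Two-sided p-value ≈ 2·Φ(−1.407) = 0.1594; since p > α = 0.02, fail to reject H₀.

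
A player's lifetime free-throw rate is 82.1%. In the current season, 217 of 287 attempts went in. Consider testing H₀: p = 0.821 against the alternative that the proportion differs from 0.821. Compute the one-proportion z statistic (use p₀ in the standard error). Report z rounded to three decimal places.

z = -2.868

p̂ = 217/287 ≈ 0.75610.
SE = √(p₀(1−p₀)/n) = √(0.14696/287) = 0.02263.
z = (0.75610 − 0.821)/0.02263 = -0.06490/0.02263 = -2.868.
Two-sided p-value ≈ 2·Φ(−2.868) = 0.0041.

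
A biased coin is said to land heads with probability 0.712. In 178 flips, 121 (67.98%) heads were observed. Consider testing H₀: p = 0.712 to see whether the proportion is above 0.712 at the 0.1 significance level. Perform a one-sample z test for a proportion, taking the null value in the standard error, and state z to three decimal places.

z = -0.949

p̂ = 121/178 ≈ 0.67978.
Under H₀, SE = √(0.712·0.288/178) = √(0.001152) = 0.03394.
z = (0.67978 − 0.712)/0.03394 = -0.03222/0.03394 = -0.949.
p-value = P(Z > -0.949) ≈ 0.8288, so at α = 0.1 we fail to reject H₀.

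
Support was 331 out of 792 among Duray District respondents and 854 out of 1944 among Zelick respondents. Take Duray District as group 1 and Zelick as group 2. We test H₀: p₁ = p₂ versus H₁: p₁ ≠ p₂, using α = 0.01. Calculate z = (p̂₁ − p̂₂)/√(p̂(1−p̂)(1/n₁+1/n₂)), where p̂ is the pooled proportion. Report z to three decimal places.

p̂₁ = 331/792 ≈ 0.41793, p̂₂ = 854/1944 ≈ 0.43930.
Pooled p̂ = (331+854)/(792+1944) = 1185/2736 = 0.43311.
SE = √(p̂(1−p̂)(1/n₁+1/n₂)) = √(0.43311·0.56689·0.00177703) = √(0.000436307) = 0.02089.
z = (0.41793 − 0.43930)/0.02089 = -0.02137/0.02089 = -1.023.
p-value = 2·P(Z > 1.023) ≈ 0.3062; since p > α = 0.01, fail to reject H₀.

z = -1.023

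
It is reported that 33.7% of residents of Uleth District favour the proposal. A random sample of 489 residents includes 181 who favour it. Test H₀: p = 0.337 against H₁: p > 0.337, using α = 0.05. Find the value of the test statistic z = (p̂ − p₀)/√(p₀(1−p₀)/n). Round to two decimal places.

z = 1.55

p̂ = 181/489 = 0.3701.
SE = √(p₀(1−p₀)/n) = √(0.22343/489) = 0.0214.
z = (0.3701 − 0.337)/0.0214 = 0.0331/0.0214 = 1.55.
p-value = P(Z > 1.551) ≈ 0.0605; since p > α = 0.05, fail to reject H₀.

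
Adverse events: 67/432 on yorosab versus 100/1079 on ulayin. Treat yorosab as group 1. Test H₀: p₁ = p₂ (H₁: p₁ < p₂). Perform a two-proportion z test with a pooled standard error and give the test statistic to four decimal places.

z = 3.4963

p̂₁ = 67/432 = 0.1550926, p̂₂ = 100/1079 = 0.0926784.
Pooled p̂ = (67+100)/(432+1079) = 167/1511 = 0.1105228.
SE = √(0.0983075 × 0.0032416) = 0.0178514.
z = (0.1550926 − 0.0926784)/0.0178514 = 0.0624142/0.0178514 = 3.4963.
p-value = P(Z < 3.496) ≈ 0.9998.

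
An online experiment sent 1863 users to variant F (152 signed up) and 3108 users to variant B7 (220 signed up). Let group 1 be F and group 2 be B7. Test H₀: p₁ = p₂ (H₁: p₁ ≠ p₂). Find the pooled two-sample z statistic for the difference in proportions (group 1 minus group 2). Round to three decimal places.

p̂₁ = 152/1863 = 0.08159, p̂₂ = 220/3108 = 0.07079.
Pooled p̂ = (152+220)/(1863+3108) = 372/4971 = 0.07483.
SE = √(0.0692339 × 0.000858519) = 0.00771.
z = (0.08159 − 0.07079)/0.00771 = 0.01080/0.00771 = 1.401.
Two-sided p-value ≈ 2·Φ(−1.401) = 0.1611.

z = 1.401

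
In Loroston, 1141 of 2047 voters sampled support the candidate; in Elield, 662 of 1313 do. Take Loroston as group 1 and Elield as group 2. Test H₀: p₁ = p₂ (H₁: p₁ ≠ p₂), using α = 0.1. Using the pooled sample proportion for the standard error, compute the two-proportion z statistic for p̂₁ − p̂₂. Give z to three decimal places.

z = 3.018

p̂₁ = 1141/2047 ≈ 0.55740, p̂₂ = 662/1313 ≈ 0.50419.
Pooled p̂ = (1141+662)/(2047+1313) = 1803/3360 = 0.53661.
SE = √(0.24866 × 0.00125013) = 0.01763.
z = (0.55740 − 0.50419)/0.01763 = 0.05321/0.01763 = 3.018.
Two-sided p-value ≈ 2·Φ(−3.018) = 0.0025; since p < α = 0.1, reject H₀.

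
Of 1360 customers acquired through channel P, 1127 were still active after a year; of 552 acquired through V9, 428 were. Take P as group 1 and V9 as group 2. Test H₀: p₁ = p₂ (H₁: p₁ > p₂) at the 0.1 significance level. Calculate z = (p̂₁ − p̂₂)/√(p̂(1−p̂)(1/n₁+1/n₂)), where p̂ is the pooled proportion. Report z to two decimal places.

z = 2.71

p̂₁ = 1127/1360 = 0.8287, p̂₂ = 428/552 = 0.7754.
Pooled p̂ = (1127+428)/(1360+552) = 1555/1912 = 0.8133.
SE = √(0.151853 × 0.00254689) = 0.0197.
z = (0.8287 − 0.7754)/0.0197 = 0.0533/0.0197 = 2.71.
p-value = P(Z > 2.711) ≈ 0.0034; since p < α = 0.1, reject H₀.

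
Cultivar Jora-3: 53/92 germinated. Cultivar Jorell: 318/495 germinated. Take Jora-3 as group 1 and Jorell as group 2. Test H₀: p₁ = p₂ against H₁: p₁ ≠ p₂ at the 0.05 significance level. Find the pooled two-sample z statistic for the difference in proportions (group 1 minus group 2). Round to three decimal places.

z = -1.212

p̂₁ = 53/92 = 0.57609, p̂₂ = 318/495 = 0.64242.
Pooled p̂ = (53+318)/(92+495) = 371/587 = 0.63203.
SE = √(0.232569 × 0.0128898) = 0.05475.
z = (0.57609 − 0.64242)/0.05475 = -0.06633/0.05475 = -1.212.
p-value = 2·P(Z > 1.212) ≈ 0.2257; since p > α = 0.05, fail to reject H₀.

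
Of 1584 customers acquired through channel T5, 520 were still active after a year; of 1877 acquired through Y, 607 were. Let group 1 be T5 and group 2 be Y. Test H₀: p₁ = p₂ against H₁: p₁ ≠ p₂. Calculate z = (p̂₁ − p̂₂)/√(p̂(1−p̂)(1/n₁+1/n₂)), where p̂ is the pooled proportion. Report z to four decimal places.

z = 0.3061

p̂₁ = 520/1584 = 0.3282828, p̂₂ = 607/1877 = 0.3233884.
Pooled p̂ = (520+607)/(1584+1877) = 1127/3461 = 0.3256284.
SE = √(0.219595 × 0.00116408) = 0.0159883.
z = (0.3282828 − 0.3233884)/0.0159883 = 0.0048944/0.0159883 = 0.3061.
p-value = 2·P(Z > 0.306) ≈ 0.7595.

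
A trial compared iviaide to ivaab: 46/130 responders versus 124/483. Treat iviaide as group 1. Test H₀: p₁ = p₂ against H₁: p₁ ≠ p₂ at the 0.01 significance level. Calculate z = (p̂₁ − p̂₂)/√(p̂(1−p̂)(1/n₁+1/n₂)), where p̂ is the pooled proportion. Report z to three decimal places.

p̂₁ = 46/130 ≈ 0.35385, p̂₂ = 124/483 ≈ 0.25673.
Pooled p̂ = (46+124)/(130+483) = 170/613 = 0.27732.
SE = √(0.200416 × 0.0097627) = 0.04423.
z = (0.35385 − 0.25673)/0.04423 = 0.09712/0.04423 = 2.196.
Two-sided p-value ≈ 2·Φ(−2.196) = 0.0281. With α = 0.01, fail to reject H₀.

z = 2.196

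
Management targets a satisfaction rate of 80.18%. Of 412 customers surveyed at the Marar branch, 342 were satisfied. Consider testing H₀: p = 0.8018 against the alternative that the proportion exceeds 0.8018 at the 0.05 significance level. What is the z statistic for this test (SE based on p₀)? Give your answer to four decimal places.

z = 1.4408

p̂ = 342/412 = 0.830097.
SE = √(p₀(1−p₀)/n) = √(0.15892/412) = 0.019640.
z = (0.830097 − 0.8018)/0.019640 = 0.028297/0.019640 = 1.4408.
p-value = P(Z > 1.441) ≈ 0.0748, so at α = 0.05 we fail to reject H₀.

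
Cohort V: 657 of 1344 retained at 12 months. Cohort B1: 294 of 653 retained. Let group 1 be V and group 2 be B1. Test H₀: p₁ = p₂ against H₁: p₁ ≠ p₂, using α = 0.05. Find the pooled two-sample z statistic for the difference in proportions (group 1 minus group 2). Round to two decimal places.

z = 1.62

p̂₁ = 657/1344 = 0.4888, p̂₂ = 294/653 = 0.4502.
Pooled p̂ = (657+294)/(1344+653) = 951/1997 = 0.4762.
SE = √(p̂(1−p̂)(1/n₁+1/n₂)) = √(0.4762·0.5238·0.00227544) = √(0.000567573) = 0.0238.
z = (0.4888 − 0.4502)/0.0238 = 0.0386/0.0238 = 1.62.
p-value = 2·P(Z > 1.621) ≈ 0.1051, so at α = 0.05 we fail to reject H₀.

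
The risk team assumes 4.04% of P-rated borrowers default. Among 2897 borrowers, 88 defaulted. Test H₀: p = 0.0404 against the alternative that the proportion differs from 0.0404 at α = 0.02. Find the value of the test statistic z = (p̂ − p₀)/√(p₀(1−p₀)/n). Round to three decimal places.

p̂ = 88/2897 = 0.030376.
SE = √(p₀(1−p₀)/n) = √(0.038768/2897) = 0.003658.
z = (0.030376 − 0.0404)/0.003658 = -0.010024/0.003658 = -2.740.
p-value = 2·P(Z > 2.740) ≈ 0.0061. With α = 0.02, reject H₀.

z = -2.740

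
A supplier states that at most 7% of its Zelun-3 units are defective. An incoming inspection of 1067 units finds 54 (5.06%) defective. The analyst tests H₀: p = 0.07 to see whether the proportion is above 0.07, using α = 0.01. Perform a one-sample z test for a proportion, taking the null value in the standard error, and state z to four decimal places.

p̂ = 54/1067 = 0.050609.
Standard error under H₀: √(0.07×0.93/1067) = 0.007811.
z = (0.050609 − 0.07)/0.007811 = -0.019391/0.007811 = -2.4825.
p-value = P(Z > -2.482) ≈ 0.9935, so at α = 0.01 we fail to reject H₀.

z = -2.4825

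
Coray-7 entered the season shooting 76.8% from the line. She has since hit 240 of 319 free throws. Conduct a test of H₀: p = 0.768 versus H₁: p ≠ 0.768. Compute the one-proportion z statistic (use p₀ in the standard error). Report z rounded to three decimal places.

p̂ = 240/319 ≈ 0.75235.
Standard error under H₀: √(0.768×0.232/319) = 0.02363.
z = (0.75235 − 0.768)/0.02363 = -0.01565/0.02363 = -0.662.
Two-sided p-value ≈ 2·Φ(−0.662) = 0.5079.

z = -0.662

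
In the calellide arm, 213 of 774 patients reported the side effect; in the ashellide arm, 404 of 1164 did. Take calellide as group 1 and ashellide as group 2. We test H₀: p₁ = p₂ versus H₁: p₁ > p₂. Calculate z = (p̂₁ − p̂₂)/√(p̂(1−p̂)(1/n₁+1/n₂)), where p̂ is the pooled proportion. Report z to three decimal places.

z = -3.327

p̂₁ = 213/774 ≈ 0.27519, p̂₂ = 404/1164 ≈ 0.34708.
Pooled p̂ = (213+404)/(774+1164) = 617/1938 = 0.31837.
SE = √(0.21701 × 0.0021511) = 0.02161.
z = (0.27519 − 0.34708)/0.02161 = -0.07189/0.02161 = -3.327.
p-value = P(Z > -3.327) ≈ 0.9996.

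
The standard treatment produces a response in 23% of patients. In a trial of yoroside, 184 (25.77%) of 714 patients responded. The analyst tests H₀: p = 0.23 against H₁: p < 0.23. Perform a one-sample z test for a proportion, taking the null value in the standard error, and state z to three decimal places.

p̂ = 184/714 ≈ 0.25770.
SE = √(p₀(1−p₀)/n) = √(0.1771/714) = 0.01575.
z = (0.25770 − 0.23)/0.01575 = 0.02770/0.01575 = 1.759.
p-value = P(Z < 1.759) ≈ 0.9607.

z = 1.759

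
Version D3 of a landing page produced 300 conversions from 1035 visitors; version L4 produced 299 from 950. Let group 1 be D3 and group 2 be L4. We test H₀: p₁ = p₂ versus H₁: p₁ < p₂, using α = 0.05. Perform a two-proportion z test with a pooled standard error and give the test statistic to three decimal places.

p̂₁ = 300/1035 = 0.289855, p̂₂ = 299/950 = 0.314737.
Pooled p̂ = (300+299)/(1035+950) = 599/1985 = 0.301763.
SE = √(0.210702 × 0.00201882) = 0.020624.
z = (0.289855 − 0.314737)/0.020624 = -0.024882/0.020624 = -1.206.
p-value = P(Z < -1.206) ≈ 0.1138. With α = 0.05, fail to reject H₀.

z = -1.206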